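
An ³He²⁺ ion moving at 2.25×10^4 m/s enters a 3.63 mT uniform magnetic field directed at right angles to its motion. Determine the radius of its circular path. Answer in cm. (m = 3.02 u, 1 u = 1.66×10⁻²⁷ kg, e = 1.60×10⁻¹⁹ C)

The magnetic force provides the centripetal force: qvB = mv²/r, so r = mv/(qB).
r = (5.01×10^-27 kg)(2.25×10^4 m/s) / [(2×1.60×10^-19 C)(3.63×10^-3 T)] = 0.0971 m.

r ≈ 9.71 cm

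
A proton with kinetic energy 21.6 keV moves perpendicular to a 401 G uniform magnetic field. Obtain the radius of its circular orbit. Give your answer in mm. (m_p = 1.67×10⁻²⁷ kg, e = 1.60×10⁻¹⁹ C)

r ≈ 530 mm

Convert the energy: K = 21.6 keV = 3.46×10^-15 J.
v = √(2K/m) = √(2·3.46×10^-15/1.67×10^-27) = 2.03×10^6 m/s.
r = mv/(qB) = (1.67×10^-27)(2.03×10^6) / [(1×1.60×10^-19)(0.0401)] = 0.530 m.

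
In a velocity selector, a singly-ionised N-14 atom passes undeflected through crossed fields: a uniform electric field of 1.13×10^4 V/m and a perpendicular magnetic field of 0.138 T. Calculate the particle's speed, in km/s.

For zero net force, qE = qvB, so v = E/B.
v = (1.13×10^4) / (0.138) = 8.19×10^4 m/s.

v ≈ 81.9 km/s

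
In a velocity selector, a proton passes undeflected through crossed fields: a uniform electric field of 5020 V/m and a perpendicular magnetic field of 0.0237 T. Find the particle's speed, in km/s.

For zero net force, qE = qvB, so v = E/B.
v = (5020) / (0.0237) = 2.12×10^5 m/s.

v ≈ 212 km/s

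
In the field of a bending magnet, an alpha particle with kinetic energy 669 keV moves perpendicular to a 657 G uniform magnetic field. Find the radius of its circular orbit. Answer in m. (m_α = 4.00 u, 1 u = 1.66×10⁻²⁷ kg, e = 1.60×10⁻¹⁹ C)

r ≈ 1.79 m

Convert the energy: K = 669 keV = 1.07×10^-13 J.
v = √(2K/m) = √(2·1.07×10^-13/6.64×10^-27) = 5.68×10^6 m/s.
r = mv/(qB) = (6.64×10^-27)(5.68×10^6) / [(2×1.60×10^-19)(0.0657)] = 1.79 m.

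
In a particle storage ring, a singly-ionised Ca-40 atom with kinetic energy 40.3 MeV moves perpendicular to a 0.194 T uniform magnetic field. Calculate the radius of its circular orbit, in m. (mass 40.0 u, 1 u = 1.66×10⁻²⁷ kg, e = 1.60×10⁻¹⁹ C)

r ≈ 29.8 m

Convert the energy: K = 40.3 MeV = 6.45×10^-12 J.
v = √(2K/m) = √(2·6.45×10^-12/6.64×10^-26) = 1.39×10^7 m/s.
r = mv/(qB) = (6.64×10^-26)(1.39×10^7) / [(1×1.60×10^-19)(0.194)] = 29.8 m.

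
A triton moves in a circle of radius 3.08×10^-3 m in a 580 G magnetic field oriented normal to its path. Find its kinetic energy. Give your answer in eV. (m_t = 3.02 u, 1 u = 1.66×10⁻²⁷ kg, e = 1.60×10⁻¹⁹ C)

v = qBr/m = (1×1.60×10^-19)(0.0580)(3.08×10^-3) / (5.01×10^-27) = 5700 m/s.
K = ½mv² = 0.5·(5.01×10^-27)·(5700)² = 8.15×10^-20 J = 0.509 eV.

K ≈ 0.509 eV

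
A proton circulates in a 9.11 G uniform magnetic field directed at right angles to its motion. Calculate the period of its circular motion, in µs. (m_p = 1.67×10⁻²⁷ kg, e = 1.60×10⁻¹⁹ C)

T ≈ 72.0 µs

The cyclotron period is independent of speed: T = 2πm/(qB).
T = 2π(1.67×10^-27) / [(1×1.60×10^-19)(9.11×10^-4)] = 7.20×10^-5 s.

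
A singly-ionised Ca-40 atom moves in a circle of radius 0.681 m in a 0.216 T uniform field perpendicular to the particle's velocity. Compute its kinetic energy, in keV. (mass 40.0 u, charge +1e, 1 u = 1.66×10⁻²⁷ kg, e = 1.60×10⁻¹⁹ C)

K ≈ 26.1 keV

v = qBr/m = (1×1.60×10^-19)(0.216)(0.681) / (6.64×10^-26) = 3.54×10^5 m/s.
K = ½mv² = 0.5·(6.64×10^-26)·(3.54×10^5)² = 4.17×10^-15 J = 26.1 keV.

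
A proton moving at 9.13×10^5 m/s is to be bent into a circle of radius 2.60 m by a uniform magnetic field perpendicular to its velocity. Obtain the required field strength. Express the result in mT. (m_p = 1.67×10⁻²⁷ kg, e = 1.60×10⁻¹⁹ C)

qvB = mv²/r gives B = mv/(qr).
B = (1.67×10^-27)(9.13×10^5) / [(1×1.60×10^-19)(2.60)] = 3.67×10^-3 T.

B ≈ 3.67 mT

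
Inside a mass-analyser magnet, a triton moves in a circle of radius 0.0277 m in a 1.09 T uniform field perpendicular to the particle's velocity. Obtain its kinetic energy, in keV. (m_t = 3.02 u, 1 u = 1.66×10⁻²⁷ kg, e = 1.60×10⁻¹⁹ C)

K ≈ 14.5 keV

v = qBr/m = (1×1.60×10^-19)(1.09)(0.0277) / (5.01×10^-27) = 9.64×10^5 m/s.
K = ½mv² = 0.5·(5.01×10^-27)·(9.64×10^5)² = 2.33×10^-15 J = 14.5 keV.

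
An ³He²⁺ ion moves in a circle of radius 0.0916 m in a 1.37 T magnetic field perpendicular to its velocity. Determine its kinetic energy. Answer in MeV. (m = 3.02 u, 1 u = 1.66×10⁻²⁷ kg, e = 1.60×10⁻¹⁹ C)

v = qBr/m = (2×1.60×10^-19)(1.37)(0.0916) / (5.01×10^-27) = 8.01×10^6 m/s.
K = ½mv² = 0.5·(5.01×10^-27)·(8.01×10^6)² = 1.61×10^-13 J = 1.01 MeV.

K ≈ 1.01 MeV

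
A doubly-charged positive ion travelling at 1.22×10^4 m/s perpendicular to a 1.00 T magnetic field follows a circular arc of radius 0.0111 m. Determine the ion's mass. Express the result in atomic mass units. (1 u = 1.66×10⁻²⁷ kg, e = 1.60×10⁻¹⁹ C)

qvB = mv²/r ⇒ m = qBr/v.
m = (2×1.60×10^-19)(1.00)(0.0111) / (1.22×10^4) = 2.91×10^-25 kg = 175 u.

m ≈ 175 u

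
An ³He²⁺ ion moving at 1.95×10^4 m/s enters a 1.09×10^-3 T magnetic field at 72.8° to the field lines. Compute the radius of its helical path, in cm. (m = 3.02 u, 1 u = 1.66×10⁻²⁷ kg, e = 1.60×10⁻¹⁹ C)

r ≈ 26.8 cm

Only the perpendicular component v⊥ = v sin72.8° = 1.86×10^4 m/s is bent by the field.
r = m v⊥ /(qB) = (5.01×10^-27)(1.86×10^4) / [(2×1.60×10^-19)(1.09×10^-3)] = 0.268 m.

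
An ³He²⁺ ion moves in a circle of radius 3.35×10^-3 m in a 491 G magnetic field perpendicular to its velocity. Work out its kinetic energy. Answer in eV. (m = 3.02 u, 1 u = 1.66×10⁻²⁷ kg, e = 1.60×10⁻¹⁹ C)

v = qBr/m = (2×1.60×10^-19)(0.0491)(3.35×10^-3) / (5.01×10^-27) = 1.05×10^4 m/s.
K = ½mv² = 0.5·(5.01×10^-27)·(1.05×10^4)² = 2.76×10^-19 J = 1.73 eV.

K ≈ 1.73 eV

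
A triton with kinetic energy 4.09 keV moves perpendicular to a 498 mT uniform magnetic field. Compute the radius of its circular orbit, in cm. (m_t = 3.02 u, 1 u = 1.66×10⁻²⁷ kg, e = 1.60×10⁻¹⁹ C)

Convert the energy: K = 4.09 keV = 6.54×10^-16 J.
v = √(2K/m) = √(2·6.54×10^-16/5.01×10^-27) = 5.11×10^5 m/s.
r = mv/(qB) = (5.01×10^-27)(5.11×10^5) / [(1×1.60×10^-19)(0.498)] = 0.0321 m.

r ≈ 3.21 cm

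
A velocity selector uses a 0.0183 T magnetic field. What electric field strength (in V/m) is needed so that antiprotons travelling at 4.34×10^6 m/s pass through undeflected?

qE = qvB ⇒ E = vB = (4.34×10^6)(0.0183) = 7.94×10^4 V/m.

E ≈ 7.94×10^4 V/m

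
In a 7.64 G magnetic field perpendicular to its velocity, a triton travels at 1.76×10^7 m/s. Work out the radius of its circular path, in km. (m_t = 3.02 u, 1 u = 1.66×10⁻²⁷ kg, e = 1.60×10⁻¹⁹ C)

The magnetic force provides the centripetal force: qvB = mv²/r, so r = mv/(qB).
r = (5.01×10^-27 kg)(1.76×10^7 m/s) / [(1×1.60×10^-19 C)(7.64×10^-4 T)] = 722 m.

r ≈ 0.722 km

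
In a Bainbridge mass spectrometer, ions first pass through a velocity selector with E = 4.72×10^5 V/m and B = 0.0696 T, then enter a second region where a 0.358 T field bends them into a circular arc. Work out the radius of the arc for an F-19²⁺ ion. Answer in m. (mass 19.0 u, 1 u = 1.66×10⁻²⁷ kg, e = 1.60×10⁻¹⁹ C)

The selector passes v = E/B = 4.72×10^5/0.0696 = 6.78×10^6 m/s.
In the deflection region, r = mv/(qB₂) = (3.15×10^-26)(6.78×10^6) / [(2×1.60×10^-19)(0.358)] = 1.87 m.

r ≈ 1.87 m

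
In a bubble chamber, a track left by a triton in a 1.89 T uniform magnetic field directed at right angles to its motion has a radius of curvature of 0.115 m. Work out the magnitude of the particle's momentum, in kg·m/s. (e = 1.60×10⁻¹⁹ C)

Since qvB = mv²/r, the momentum p = mv = qBr.
p = (1×1.60×10^-19)(1.89)(0.115) = 3.48×10^-20 kg·m/s.

p ≈ 3.48×10^-20 kg·m/s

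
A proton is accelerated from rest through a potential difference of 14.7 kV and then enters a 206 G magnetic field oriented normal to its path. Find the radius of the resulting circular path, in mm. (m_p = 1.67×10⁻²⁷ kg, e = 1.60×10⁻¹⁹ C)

r ≈ 850 mm

The kinetic energy gained is K = qV = (1×1.60×10^-19)(1.47×10^4) = 2.35×10^-15 J.
v = √(2K/m) = 1.68×10^6 m/s.
r = mv/(qB) = (1.67×10^-27)(1.68×10^6) / [(1×1.60×10^-19)(0.0206)] = 0.850 m.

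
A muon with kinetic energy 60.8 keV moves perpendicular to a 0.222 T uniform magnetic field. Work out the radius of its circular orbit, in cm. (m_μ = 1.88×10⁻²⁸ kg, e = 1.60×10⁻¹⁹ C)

r ≈ 5.38 cm

Convert the energy: K = 60.8 keV = 9.73×10^-15 J.
v = √(2K/m) = √(2·9.73×10^-15/1.88×10^-28) = 1.02×10^7 m/s.
r = mv/(qB) = (1.88×10^-28)(1.02×10^7) / [(1×1.60×10^-19)(0.222)] = 0.0538 m.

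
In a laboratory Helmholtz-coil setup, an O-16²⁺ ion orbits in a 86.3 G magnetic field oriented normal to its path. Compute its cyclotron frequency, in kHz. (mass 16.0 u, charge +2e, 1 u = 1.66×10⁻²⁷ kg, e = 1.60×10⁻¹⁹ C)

f ≈ 16.5 kHz

f = qB/(2πm) = (2×1.60×10^-19)(8.63×10^-3) / [2π(2.66×10^-26)] = 1.65×10^4 Hz.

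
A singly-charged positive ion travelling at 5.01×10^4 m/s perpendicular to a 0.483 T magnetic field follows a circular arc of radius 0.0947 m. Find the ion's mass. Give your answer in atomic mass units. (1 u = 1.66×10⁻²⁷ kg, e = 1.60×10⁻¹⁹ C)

qvB = mv²/r ⇒ m = qBr/v.
m = (1×1.60×10^-19)(0.483)(0.0947) / (5.01×10^4) = 1.46×10^-25 kg = 88.0 u.

m ≈ 88.0 u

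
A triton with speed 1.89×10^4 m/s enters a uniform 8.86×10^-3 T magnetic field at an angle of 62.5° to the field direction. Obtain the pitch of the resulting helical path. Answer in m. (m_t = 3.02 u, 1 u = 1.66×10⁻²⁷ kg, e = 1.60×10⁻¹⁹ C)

The velocity component along B is v∥ = v cos62.5° = 8730 m/s.
The cyclotron period T = 2πm/(qB) = 2.22×10^-5 s is set by m, q, B alone.
Pitch = v∥·T = (8730)(2.22×10^-5) = 0.194 m.

pitch ≈ 0.194 m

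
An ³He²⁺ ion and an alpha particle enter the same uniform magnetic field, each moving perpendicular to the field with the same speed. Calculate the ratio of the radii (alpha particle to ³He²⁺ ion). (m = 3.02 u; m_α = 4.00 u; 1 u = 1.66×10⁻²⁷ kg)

ratio ≈ 1.32

r = mv/(qB) ⇒ at equal v, r ∝ m/q.
r_{alpha particle}/r_{³He²⁺ ion} = 1.32.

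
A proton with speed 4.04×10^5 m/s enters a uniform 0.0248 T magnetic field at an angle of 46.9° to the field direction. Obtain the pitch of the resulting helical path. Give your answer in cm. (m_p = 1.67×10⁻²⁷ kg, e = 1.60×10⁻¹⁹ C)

pitch ≈ 73.0 cm

The velocity component along B is v∥ = v cos46.9° = 2.76×10^5 m/s.
The cyclotron period T = 2πm/(qB) = 2.64×10^-6 s is set by m, q, B alone.
Pitch = v∥·T = (2.76×10^5)(2.64×10^-6) = 0.730 m.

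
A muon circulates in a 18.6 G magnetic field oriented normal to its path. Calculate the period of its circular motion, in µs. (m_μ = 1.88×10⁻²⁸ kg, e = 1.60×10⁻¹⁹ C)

T ≈ 3.97 µs

The cyclotron period is independent of speed: T = 2πm/(qB).
T = 2π(1.88×10^-28) / [(1×1.60×10^-19)(1.86×10^-3)] = 3.97×10^-6 s.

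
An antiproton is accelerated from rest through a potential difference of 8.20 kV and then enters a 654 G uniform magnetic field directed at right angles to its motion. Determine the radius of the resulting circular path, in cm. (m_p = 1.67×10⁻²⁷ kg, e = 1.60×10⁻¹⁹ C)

The kinetic energy gained is K = qV = (1×1.60×10^-19)(8200) = 1.31×10^-15 J.
v = √(2K/m) = 1.25×10^6 m/s.
r = mv/(qB) = (1.67×10^-27)(1.25×10^6) / [(1×1.60×10^-19)(0.0654)] = 0.200 m.

r ≈ 20.0 cm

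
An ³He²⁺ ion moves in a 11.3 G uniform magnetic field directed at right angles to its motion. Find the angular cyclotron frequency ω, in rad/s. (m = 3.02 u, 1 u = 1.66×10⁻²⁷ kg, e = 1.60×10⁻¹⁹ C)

ω ≈ 7.21×10^4 rad/s

ω = qB/m = (2×1.60×10^-19)(1.13×10^-3) / (5.01×10^-27) = 7.21×10^4 rad/s.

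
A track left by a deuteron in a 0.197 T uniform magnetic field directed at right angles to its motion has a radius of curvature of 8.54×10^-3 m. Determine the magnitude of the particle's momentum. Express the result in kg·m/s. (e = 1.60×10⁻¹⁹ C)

Since qvB = mv²/r, the momentum p = mv = qBr.
p = (1×1.60×10^-19)(0.197)(8.54×10^-3) = 2.69×10^-22 kg·m/s.

p ≈ 2.69×10^-22 kg·m/s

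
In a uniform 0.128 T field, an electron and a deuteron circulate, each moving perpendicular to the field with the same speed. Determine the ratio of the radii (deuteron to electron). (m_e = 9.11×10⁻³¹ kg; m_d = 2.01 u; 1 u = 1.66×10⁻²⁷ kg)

r = mv/(qB) ⇒ at equal v, r ∝ m/q.
r_{deuteron}/r_{electron} = 3660.

ratio ≈ 3660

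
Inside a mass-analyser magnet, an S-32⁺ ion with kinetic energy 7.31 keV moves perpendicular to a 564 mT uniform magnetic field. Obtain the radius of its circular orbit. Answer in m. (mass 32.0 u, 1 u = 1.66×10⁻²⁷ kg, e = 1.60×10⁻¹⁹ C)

r ≈ 0.124 m

Convert the energy: K = 7.31 keV = 1.17×10^-15 J.
v = √(2K/m) = √(2·1.17×10^-15/5.31×10^-26) = 2.10×10^5 m/s.
r = mv/(qB) = (5.31×10^-26)(2.10×10^5) / [(1×1.60×10^-19)(0.564)] = 0.124 m.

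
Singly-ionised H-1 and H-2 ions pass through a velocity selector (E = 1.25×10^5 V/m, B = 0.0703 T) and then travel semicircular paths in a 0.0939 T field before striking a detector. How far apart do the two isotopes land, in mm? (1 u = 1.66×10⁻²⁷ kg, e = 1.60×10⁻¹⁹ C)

Both emerge at v = E/B₁ = 1.78×10^6 m/s.
r = mv/(qB₂), so r₁ = 0.196 m and r₂ = 0.393 m, giving Δr = 0.196 m.
After a semicircle each ion lands a diameter 2r from the entry slit, so the separation is 2Δr = 0.393 m.

Δd ≈ 393 mm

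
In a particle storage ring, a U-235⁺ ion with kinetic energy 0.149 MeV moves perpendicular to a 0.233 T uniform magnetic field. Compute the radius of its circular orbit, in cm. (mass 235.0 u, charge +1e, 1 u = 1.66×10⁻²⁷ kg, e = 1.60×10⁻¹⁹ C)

r ≈ 366 cm

Convert the energy: K = 0.149 MeV = 2.38×10^-14 J.
v = √(2K/m) = √(2·2.38×10^-14/3.90×10^-25) = 3.50×10^5 m/s.
r = mv/(qB) = (3.90×10^-25)(3.50×10^5) / [(1×1.60×10^-19)(0.233)] = 3.66 m.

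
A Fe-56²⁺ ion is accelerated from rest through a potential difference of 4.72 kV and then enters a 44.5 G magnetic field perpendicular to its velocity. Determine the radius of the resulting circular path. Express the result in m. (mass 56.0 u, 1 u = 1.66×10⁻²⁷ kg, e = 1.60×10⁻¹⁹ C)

The kinetic energy gained is K = qV = (2×1.60×10^-19)(4720) = 1.51×10^-15 J.
v = √(2K/m) = 1.80×10^5 m/s.
r = mv/(qB) = (9.30×10^-26)(1.80×10^5) / [(2×1.60×10^-19)(4.45×10^-3)] = 11.8 m.

r ≈ 11.8 m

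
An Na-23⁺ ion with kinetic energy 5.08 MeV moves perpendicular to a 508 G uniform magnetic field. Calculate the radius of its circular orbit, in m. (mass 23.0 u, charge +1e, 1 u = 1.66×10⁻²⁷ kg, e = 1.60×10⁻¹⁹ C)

r ≈ 30.7 m

Convert the energy: K = 5.08 MeV = 8.13×10^-13 J.
v = √(2K/m) = √(2·8.13×10^-13/3.82×10^-26) = 6.53×10^6 m/s.
r = mv/(qB) = (3.82×10^-26)(6.53×10^6) / [(1×1.60×10^-19)(0.0508)] = 30.7 m.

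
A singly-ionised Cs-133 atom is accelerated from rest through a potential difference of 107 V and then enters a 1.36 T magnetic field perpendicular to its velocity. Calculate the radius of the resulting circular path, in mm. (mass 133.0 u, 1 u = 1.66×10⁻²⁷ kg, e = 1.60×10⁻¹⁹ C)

The kinetic energy gained is K = qV = (1×1.60×10^-19)(107) = 1.71×10^-17 J.
v = √(2K/m) = 1.25×10^4 m/s.
r = mv/(qB) = (2.21×10^-25)(1.25×10^4) / [(1×1.60×10^-19)(1.36)] = 0.0126 m.

r ≈ 12.6 mm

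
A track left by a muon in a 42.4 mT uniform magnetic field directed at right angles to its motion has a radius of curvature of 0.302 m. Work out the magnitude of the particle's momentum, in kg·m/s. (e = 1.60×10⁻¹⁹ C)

Since qvB = mv²/r, the momentum p = mv = qBr.
p = (1×1.60×10^-19)(0.0424)(0.302) = 2.05×10^-21 kg·m/s.

p ≈ 2.05×10^-21 kg·m/s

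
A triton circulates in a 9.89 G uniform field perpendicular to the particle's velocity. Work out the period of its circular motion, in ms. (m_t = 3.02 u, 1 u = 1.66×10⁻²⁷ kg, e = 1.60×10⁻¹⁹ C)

T ≈ 0.199 ms

The cyclotron period is independent of speed: T = 2πm/(qB).
T = 2π(5.01×10^-27) / [(1×1.60×10^-19)(9.89×10^-4)] = 1.99×10^-4 s.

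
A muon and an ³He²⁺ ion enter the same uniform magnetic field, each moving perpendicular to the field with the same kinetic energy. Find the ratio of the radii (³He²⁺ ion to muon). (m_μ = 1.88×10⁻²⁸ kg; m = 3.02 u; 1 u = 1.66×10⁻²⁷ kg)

r = √(2mK)/(qB) ⇒ at equal K, r ∝ √m/q.
r_{³He²⁺ ion}/r_{muon} = 2.58.

ratio ≈ 2.58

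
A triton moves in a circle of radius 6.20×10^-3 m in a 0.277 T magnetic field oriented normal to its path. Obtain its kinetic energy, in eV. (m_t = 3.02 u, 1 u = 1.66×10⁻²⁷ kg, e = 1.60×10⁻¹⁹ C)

v = qBr/m = (1×1.60×10^-19)(0.277)(6.20×10^-3) / (5.01×10^-27) = 5.48×10^4 m/s.
K = ½mv² = 0.5·(5.01×10^-27)·(5.48×10^4)² = 7.53×10^-18 J = 47.1 eV.

K ≈ 47.1 eV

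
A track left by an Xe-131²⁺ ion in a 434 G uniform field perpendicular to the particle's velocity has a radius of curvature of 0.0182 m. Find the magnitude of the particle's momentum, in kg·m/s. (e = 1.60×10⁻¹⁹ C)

p ≈ 2.53×10^-22 kg·m/s

Since qvB = mv²/r, the momentum p = mv = qBr.
p = (2×1.60×10^-19)(0.0434)(0.0182) = 2.53×10^-22 kg·m/s.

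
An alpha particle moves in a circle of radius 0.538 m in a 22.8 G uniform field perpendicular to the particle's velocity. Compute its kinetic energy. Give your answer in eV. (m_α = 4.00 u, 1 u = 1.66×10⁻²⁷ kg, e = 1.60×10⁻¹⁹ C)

v = qBr/m = (2×1.60×10^-19)(2.28×10^-3)(0.538) / (6.64×10^-27) = 5.91×10^4 m/s.
K = ½mv² = 0.5·(6.64×10^-27)·(5.91×10^4)² = 1.16×10^-17 J = 72.5 eV.

K ≈ 72.5 eV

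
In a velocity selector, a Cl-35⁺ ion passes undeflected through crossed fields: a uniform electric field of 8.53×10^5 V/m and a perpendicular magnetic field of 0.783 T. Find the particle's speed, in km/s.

v ≈ 1090 km/s

For zero net force, qE = qvB, so v = E/B.
v = (8.53×10^5) / (0.783) = 1.09×10^6 m/s.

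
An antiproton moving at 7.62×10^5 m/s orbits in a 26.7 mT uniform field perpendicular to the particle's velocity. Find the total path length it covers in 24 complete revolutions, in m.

L ≈ 44.9 m

r = mv/(qB) = 0.298 m, so one revolution covers 2πr = 1.87 m.
In 24 revolutions: L = 24·2πr = 44.9 m.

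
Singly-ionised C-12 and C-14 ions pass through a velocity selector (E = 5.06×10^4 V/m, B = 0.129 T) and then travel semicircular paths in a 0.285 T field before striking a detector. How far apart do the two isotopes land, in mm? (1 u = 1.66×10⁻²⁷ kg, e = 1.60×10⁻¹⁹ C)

Both emerge at v = E/B₁ = 3.92×10^5 m/s.
r = mv/(qB₂), so r₁ = 0.1714 m and r₂ = 0.1999 m, giving Δr = 0.0286 m.
After a semicircle each ion lands a diameter 2r from the entry slit, so the separation is 2Δr = 0.0571 m.

Δd ≈ 57.1 mm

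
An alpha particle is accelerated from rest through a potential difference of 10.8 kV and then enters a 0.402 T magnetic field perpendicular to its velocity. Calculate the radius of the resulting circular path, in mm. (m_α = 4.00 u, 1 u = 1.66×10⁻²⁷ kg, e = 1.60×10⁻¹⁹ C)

The kinetic energy gained is K = qV = (2×1.60×10^-19)(1.08×10^4) = 3.46×10^-15 J.
v = √(2K/m) = 1.02×10^6 m/s.
r = mv/(qB) = (6.64×10^-27)(1.02×10^6) / [(2×1.60×10^-19)(0.402)] = 0.0527 m.

r ≈ 52.7 mm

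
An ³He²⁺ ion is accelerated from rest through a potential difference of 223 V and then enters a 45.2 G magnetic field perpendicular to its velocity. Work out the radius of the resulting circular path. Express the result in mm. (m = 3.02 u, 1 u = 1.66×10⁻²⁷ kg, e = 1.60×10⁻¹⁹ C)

r ≈ 585 mm

The kinetic energy gained is K = qV = (2×1.60×10^-19)(223) = 7.14×10^-17 J.
v = √(2K/m) = 1.69×10^5 m/s.
r = mv/(qB) = (5.01×10^-27)(1.69×10^5) / [(2×1.60×10^-19)(4.52×10^-3)] = 0.585 m.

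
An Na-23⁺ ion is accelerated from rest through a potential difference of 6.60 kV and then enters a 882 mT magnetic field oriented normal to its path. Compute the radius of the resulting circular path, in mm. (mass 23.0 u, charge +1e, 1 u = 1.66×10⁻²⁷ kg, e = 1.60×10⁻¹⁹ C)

r ≈ 63.6 mm

The kinetic energy gained is K = qV = (1×1.60×10^-19)(6600) = 1.06×10^-15 J.
v = √(2K/m) = 2.35×10^5 m/s.
r = mv/(qB) = (3.82×10^-26)(2.35×10^5) / [(1×1.60×10^-19)(0.882)] = 0.0636 m.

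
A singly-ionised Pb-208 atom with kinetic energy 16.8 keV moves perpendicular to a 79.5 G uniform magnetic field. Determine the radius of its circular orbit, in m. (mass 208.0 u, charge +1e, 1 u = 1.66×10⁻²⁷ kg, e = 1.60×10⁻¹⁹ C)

r ≈ 33.9 m

Convert the energy: K = 16.8 keV = 2.69×10^-15 J.
v = √(2K/m) = √(2·2.69×10^-15/3.45×10^-25) = 1.25×10^5 m/s.
r = mv/(qB) = (3.45×10^-25)(1.25×10^5) / [(1×1.60×10^-19)(7.95×10^-3)] = 33.9 m.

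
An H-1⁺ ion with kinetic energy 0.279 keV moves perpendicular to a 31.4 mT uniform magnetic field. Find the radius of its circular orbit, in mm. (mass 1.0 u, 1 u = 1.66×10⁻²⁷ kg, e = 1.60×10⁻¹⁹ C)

Convert the energy: K = 0.279 keV = 4.46×10^-17 J.
v = √(2K/m) = √(2·4.46×10^-17/1.66×10^-27) = 2.32×10^5 m/s.
r = mv/(qB) = (1.66×10^-27)(2.32×10^5) / [(1×1.60×10^-19)(0.0314)] = 0.0766 m.

r ≈ 76.6 mm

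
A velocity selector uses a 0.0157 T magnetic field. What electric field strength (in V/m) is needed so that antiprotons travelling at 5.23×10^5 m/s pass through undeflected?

qE = qvB ⇒ E = vB = (5.23×10^5)(0.0157) = 8210 V/m.

E ≈ 8210 V/m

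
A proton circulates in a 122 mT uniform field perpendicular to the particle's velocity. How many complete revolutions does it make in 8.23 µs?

T = 2πm/(qB) = 2π(1.67×10^-27) / [(1×1.60×10^-19)(0.122)] = 5.3755×10^-7 s.
N = t/T = 8.23×10^-6 / 5.3755×10^-7 ≈ 15.31, so 15 complete revolutions.

N = 15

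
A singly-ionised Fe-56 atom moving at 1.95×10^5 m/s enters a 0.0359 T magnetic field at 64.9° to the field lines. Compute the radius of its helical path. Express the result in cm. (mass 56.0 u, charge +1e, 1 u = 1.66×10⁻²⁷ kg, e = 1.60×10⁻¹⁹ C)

r ≈ 286 cm

Only the perpendicular component v⊥ = v sin64.9° = 1.77×10^5 m/s is bent by the field.
r = m v⊥ /(qB) = (9.30×10^-26)(1.77×10^5) / [(1×1.60×10^-19)(0.0359)] = 2.86 m.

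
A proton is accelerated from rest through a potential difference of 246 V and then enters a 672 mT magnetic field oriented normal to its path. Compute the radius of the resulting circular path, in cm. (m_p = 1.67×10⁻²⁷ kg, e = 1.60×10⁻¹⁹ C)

r ≈ 0.337 cm

The kinetic energy gained is K = qV = (1×1.60×10^-19)(246) = 3.94×10^-17 J.
v = √(2K/m) = 2.17×10^5 m/s.
r = mv/(qB) = (1.67×10^-27)(2.17×10^5) / [(1×1.60×10^-19)(0.672)] = 3.37×10^-3 m.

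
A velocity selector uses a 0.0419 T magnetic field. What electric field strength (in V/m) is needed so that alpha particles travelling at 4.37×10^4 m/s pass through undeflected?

qE = qvB ⇒ E = vB = (4.37×10^4)(0.0419) = 1830 V/m.

E ≈ 1830 V/m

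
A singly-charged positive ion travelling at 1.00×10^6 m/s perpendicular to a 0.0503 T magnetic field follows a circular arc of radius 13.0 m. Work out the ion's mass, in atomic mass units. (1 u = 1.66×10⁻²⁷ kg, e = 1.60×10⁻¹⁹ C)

m ≈ 63.0 u

qvB = mv²/r ⇒ m = qBr/v.
m = (1×1.60×10^-19)(0.0503)(13.0) / (1.00×10^6) = 1.05×10^-25 kg = 63.0 u.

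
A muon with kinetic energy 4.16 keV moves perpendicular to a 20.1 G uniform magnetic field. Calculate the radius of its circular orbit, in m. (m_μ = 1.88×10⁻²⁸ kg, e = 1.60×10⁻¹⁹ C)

r ≈ 1.56 m

Convert the energy: K = 4.16 keV = 6.66×10^-16 J.
v = √(2K/m) = √(2·6.66×10^-16/1.88×10^-28) = 2.66×10^6 m/s.
r = mv/(qB) = (1.88×10^-28)(2.66×10^6) / [(1×1.60×10^-19)(2.01×10^-3)] = 1.56 m.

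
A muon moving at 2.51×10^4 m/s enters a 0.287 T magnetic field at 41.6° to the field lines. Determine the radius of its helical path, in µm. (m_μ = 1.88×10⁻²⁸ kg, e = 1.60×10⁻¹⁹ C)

Only the perpendicular component v⊥ = v sin41.6° = 1.67×10^4 m/s is bent by the field.
r = m v⊥ /(qB) = (1.88×10^-28)(1.67×10^4) / [(1×1.60×10^-19)(0.287)] = 6.82×10^-5 m.

r ≈ 68.2 µm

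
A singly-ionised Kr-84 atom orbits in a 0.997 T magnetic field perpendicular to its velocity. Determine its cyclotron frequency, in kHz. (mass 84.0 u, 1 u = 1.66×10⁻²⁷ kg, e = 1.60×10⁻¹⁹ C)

f = qB/(2πm) = (1×1.60×10^-19)(0.997) / [2π(1.39×10^-25)] = 1.82×10^5 Hz.

f ≈ 182 kHz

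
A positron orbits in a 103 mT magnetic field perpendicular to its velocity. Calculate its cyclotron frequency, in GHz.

f ≈ 2.88 GHz

f = qB/(2πm) = (1×1.60×10^-19)(0.103) / [2π(9.11×10^-31)] = 2.88×10^9 Hz.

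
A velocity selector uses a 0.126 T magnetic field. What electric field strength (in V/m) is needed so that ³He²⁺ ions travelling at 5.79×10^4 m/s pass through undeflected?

E ≈ 7300 V/m

qE = qvB ⇒ E = vB = (5.79×10^4)(0.126) = 7300 V/m.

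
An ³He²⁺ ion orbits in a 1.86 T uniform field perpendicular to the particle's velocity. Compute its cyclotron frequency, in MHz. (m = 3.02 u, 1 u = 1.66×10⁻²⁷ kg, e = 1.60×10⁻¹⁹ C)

f ≈ 18.9 MHz

f = qB/(2πm) = (2×1.60×10^-19)(1.86) / [2π(5.01×10^-27)] = 1.89×10^7 Hz.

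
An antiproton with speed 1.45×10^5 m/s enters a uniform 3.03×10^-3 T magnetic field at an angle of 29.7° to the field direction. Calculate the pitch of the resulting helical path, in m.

The velocity component along B is v∥ = v cos29.7° = 1.26×10^5 m/s.
The cyclotron period T = 2πm/(qB) = 2.16×10^-5 s is set by m, q, B alone.
Pitch = v∥·T = (1.26×10^5)(2.16×10^-5) = 2.73 m.

pitch ≈ 2.73 m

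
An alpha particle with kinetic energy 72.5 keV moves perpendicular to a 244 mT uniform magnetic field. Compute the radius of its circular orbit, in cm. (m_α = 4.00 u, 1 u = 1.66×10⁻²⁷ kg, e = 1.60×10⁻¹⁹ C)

r ≈ 15.9 cm

Convert the energy: K = 72.5 keV = 1.16×10^-14 J.
v = √(2K/m) = √(2·1.16×10^-14/6.64×10^-27) = 1.87×10^6 m/s.
r = mv/(qB) = (6.64×10^-27)(1.87×10^6) / [(2×1.60×10^-19)(0.244)] = 0.159 m.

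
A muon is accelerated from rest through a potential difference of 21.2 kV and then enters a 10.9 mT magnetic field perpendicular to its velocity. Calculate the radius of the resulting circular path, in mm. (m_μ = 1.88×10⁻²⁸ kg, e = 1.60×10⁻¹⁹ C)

r ≈ 648 mm

The kinetic energy gained is K = qV = (1×1.60×10^-19)(2.12×10^4) = 3.39×10^-15 J.
v = √(2K/m) = 6.01×10^6 m/s.
r = mv/(qB) = (1.88×10^-28)(6.01×10^6) / [(1×1.60×10^-19)(0.0109)] = 0.648 m.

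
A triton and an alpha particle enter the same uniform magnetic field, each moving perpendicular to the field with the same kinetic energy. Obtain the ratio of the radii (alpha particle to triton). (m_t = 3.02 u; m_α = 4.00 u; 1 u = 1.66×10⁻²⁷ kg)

ratio ≈ 0.575

r = √(2mK)/(qB) ⇒ at equal K, r ∝ √m/q.
r_{alpha particle}/r_{triton} = 0.575.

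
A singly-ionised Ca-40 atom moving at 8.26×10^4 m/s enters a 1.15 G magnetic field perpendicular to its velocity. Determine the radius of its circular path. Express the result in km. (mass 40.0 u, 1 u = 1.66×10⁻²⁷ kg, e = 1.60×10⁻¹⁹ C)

The magnetic force provides the centripetal force: qvB = mv²/r, so r = mv/(qB).
r = (6.64×10^-26 kg)(8.26×10^4 m/s) / [(1×1.60×10^-19 C)(1.15×10^-4 T)] = 298 m.

r ≈ 0.298 km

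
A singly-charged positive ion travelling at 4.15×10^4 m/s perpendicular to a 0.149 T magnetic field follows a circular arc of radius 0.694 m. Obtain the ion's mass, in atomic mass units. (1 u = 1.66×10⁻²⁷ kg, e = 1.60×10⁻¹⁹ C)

m ≈ 240 u

qvB = mv²/r ⇒ m = qBr/v.
m = (1×1.60×10^-19)(0.149)(0.694) / (4.15×10^4) = 3.99×10^-25 kg = 240 u.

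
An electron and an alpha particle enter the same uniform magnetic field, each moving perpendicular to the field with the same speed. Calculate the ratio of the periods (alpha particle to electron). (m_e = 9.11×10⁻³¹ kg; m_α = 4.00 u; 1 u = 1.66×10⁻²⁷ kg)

ratio ≈ 3640

T = 2πm/(qB) is independent of speed, so T₂/T₁ = (m₂/q₂)/(m₁/q₁).
T_{alpha particle}/T_{electron} = (6.64×10^-27/2e) / (9.11×10^-31/1e) = 3640.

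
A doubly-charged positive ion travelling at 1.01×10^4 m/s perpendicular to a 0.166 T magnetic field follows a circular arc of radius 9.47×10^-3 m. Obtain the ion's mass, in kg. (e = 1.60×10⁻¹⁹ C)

m ≈ 4.98×10^-26 kg

qvB = mv²/r ⇒ m = qBr/v.
m = (2×1.60×10^-19)(0.166)(9.47×10^-3) / (1.01×10^4) = 4.98×10^-26 kg.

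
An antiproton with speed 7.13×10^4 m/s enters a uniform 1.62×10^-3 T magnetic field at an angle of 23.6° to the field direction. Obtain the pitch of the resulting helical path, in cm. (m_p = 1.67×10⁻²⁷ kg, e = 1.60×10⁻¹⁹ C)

The velocity component along B is v∥ = v cos23.6° = 6.53×10^4 m/s.
The cyclotron period T = 2πm/(qB) = 4.05×10^-5 s is set by m, q, B alone.
Pitch = v∥·T = (6.53×10^4)(4.05×10^-5) = 2.64 m.

pitch ≈ 264 cm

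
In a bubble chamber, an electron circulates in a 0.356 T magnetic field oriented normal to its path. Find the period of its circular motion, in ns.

The cyclotron period is independent of speed: T = 2πm/(qB).
T = 2π(9.11×10^-31) / [(1×1.60×10^-19)(0.356)] = 1.00×10^-10 s.

T ≈ 0.100 ns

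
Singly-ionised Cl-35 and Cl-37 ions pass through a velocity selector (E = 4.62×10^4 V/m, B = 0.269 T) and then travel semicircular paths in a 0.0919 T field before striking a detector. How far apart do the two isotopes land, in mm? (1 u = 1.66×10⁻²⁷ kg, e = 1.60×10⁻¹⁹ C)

Both emerge at v = E/B₁ = 1.72×10^5 m/s.
r = mv/(qB₂), so r₁ = 0.6786 m and r₂ = 0.7174 m, giving Δr = 0.0388 m.
After a semicircle each ion lands a diameter 2r from the entry slit, so the separation is 2Δr = 0.0776 m.

Δd ≈ 77.6 mm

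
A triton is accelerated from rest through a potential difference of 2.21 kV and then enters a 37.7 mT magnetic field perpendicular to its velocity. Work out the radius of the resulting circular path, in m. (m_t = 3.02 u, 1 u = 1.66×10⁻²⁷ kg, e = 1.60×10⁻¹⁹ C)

r ≈ 0.312 m

The kinetic energy gained is K = qV = (1×1.60×10^-19)(2210) = 3.54×10^-16 J.
v = √(2K/m) = 3.76×10^5 m/s.
r = mv/(qB) = (5.01×10^-27)(3.76×10^5) / [(1×1.60×10^-19)(0.0377)] = 0.312 m.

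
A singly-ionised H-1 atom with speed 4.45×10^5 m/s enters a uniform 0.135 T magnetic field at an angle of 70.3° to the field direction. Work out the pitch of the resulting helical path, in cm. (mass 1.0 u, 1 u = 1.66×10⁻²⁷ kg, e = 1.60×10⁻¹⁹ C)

The velocity component along B is v∥ = v cos70.3° = 1.50×10^5 m/s.
The cyclotron period T = 2πm/(qB) = 4.83×10^-7 s is set by m, q, B alone.
Pitch = v∥·T = (1.50×10^5)(4.83×10^-7) = 0.0724 m.

pitch ≈ 7.24 cm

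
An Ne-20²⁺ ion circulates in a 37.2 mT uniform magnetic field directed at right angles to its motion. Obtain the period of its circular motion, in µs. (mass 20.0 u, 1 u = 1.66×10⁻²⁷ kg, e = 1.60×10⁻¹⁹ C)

T ≈ 17.5 µs

The cyclotron period is independent of speed: T = 2πm/(qB).
T = 2π(3.32×10^-26) / [(2×1.60×10^-19)(0.0372)] = 1.75×10^-5 s.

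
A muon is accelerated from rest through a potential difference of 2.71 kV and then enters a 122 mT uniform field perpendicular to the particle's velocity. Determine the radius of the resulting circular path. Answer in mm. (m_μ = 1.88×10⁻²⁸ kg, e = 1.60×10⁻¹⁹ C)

r ≈ 20.7 mm

The kinetic energy gained is K = qV = (1×1.60×10^-19)(2710) = 4.34×10^-16 J.
v = √(2K/m) = 2.15×10^6 m/s.
r = mv/(qB) = (1.88×10^-28)(2.15×10^6) / [(1×1.60×10^-19)(0.122)] = 0.0207 m.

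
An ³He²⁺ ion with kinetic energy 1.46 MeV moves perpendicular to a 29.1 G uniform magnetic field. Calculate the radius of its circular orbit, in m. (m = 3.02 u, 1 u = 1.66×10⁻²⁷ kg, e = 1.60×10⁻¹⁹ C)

r ≈ 52.0 m

Convert the energy: K = 1.46 MeV = 2.34×10^-13 J.
v = √(2K/m) = √(2·2.34×10^-13/5.01×10^-27) = 9.65×10^6 m/s.
r = mv/(qB) = (5.01×10^-27)(9.65×10^6) / [(2×1.60×10^-19)(2.91×10^-3)] = 52.0 m.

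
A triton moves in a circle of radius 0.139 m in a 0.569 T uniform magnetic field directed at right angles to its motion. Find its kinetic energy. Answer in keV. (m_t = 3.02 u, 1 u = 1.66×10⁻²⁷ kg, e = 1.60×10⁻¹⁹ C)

K ≈ 99.8 keV

v = qBr/m = (1×1.60×10^-19)(0.569)(0.139) / (5.01×10^-27) = 2.52×10^6 m/s.
K = ½mv² = 0.5·(5.01×10^-27)·(2.52×10^6)² = 1.60×10^-14 J = 99.8 keV.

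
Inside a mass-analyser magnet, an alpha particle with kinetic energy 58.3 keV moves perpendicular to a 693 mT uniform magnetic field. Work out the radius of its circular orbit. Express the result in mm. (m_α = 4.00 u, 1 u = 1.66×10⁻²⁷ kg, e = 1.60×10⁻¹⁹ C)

Convert the energy: K = 58.3 keV = 9.33×10^-15 J.
v = √(2K/m) = √(2·9.33×10^-15/6.64×10^-27) = 1.68×10^6 m/s.
r = mv/(qB) = (6.64×10^-27)(1.68×10^6) / [(2×1.60×10^-19)(0.693)] = 0.0502 m.

r ≈ 50.2 mm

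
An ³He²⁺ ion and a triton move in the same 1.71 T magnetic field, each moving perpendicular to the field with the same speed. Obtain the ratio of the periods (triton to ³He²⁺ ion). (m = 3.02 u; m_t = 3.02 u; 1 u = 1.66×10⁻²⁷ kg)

ratio ≈ 2.00

T = 2πm/(qB) is independent of speed, so T₂/T₁ = (m₂/q₂)/(m₁/q₁).
T_{triton}/T_{³He²⁺ ion} = (5.01×10^-27/1e) / (5.01×10^-27/2e) = 2.00.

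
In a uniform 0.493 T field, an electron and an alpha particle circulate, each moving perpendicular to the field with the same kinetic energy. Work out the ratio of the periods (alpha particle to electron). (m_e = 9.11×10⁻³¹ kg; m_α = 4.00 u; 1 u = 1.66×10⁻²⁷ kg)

ratio ≈ 3640

T = 2πm/(qB) is independent of speed, so T₂/T₁ = (m₂/q₂)/(m₁/q₁).
T_{alpha particle}/T_{electron} = (6.64×10^-27/2e) / (9.11×10^-31/1e) = 3640.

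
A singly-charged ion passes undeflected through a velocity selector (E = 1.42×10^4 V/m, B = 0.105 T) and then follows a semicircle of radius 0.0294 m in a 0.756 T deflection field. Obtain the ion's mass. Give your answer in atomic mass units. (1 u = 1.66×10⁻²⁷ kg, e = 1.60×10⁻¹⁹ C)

m ≈ 15.8 u

v = E/B₁ = 1.35×10^5 m/s.
From r = mv/(qB₂), m = qB₂r/v = (1×1.60×10^-19)(0.756)(0.0294) / (1.35×10^5) = 2.63×10^-26 kg.
In atomic mass units: m = 2.63×10^-26 / 1.66×10^-27 = 15.8 u.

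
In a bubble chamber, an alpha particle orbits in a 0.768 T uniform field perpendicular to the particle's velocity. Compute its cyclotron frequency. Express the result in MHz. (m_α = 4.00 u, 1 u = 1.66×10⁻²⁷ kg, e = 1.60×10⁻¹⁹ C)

f = qB/(2πm) = (2×1.60×10^-19)(0.768) / [2π(6.64×10^-27)] = 5.89×10^6 Hz.

f ≈ 5.89 MHz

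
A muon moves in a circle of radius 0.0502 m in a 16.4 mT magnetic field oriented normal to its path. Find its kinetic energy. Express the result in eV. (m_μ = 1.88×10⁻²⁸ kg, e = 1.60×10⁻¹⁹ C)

v = qBr/m = (1×1.60×10^-19)(0.0164)(0.0502) / (1.88×10^-28) = 7.01×10^5 m/s.
K = ½mv² = 0.5·(1.88×10^-28)·(7.01×10^5)² = 4.61×10^-17 J = 288 eV.

K ≈ 288 eV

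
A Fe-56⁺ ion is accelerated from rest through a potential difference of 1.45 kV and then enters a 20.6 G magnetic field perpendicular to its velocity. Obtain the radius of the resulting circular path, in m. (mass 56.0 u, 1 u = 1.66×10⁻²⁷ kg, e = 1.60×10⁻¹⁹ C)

The kinetic energy gained is K = qV = (1×1.60×10^-19)(1450) = 2.32×10^-16 J.
v = √(2K/m) = 7.06×10^4 m/s.
r = mv/(qB) = (9.30×10^-26)(7.06×10^4) / [(1×1.60×10^-19)(2.06×10^-3)] = 19.9 m.

r ≈ 19.9 m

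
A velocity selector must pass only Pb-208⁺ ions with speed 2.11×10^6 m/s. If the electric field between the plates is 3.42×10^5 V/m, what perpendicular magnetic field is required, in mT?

B ≈ 162 mT

qE = qvB ⇒ B = E/v = (3.42×10^5) / (2.11×10^6) = 0.162 T.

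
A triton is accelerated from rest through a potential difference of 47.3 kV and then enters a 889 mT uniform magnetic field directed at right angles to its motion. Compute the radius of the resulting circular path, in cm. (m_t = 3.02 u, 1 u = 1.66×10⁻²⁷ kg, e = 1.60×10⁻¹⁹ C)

r ≈ 6.12 cm

The kinetic energy gained is K = qV = (1×1.60×10^-19)(4.73×10^4) = 7.57×10^-15 J.
v = √(2K/m) = 1.74×10^6 m/s.
r = mv/(qB) = (5.01×10^-27)(1.74×10^6) / [(1×1.60×10^-19)(0.889)] = 0.0612 m.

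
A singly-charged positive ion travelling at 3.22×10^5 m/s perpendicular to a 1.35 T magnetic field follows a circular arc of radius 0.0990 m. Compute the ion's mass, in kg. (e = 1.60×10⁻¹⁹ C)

qvB = mv²/r ⇒ m = qBr/v.
m = (1×1.60×10^-19)(1.35)(0.0990) / (3.22×10^5) = 6.64×10^-26 kg.

m ≈ 6.64×10^-26 kg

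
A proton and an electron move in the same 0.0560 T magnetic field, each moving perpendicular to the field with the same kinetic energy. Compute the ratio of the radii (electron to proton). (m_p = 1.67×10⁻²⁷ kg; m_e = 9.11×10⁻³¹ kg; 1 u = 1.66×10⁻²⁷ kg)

r = √(2mK)/(qB) ⇒ at equal K, r ∝ √m/q.
r_{electron}/r_{proton} = 0.0234.

ratio ≈ 0.0234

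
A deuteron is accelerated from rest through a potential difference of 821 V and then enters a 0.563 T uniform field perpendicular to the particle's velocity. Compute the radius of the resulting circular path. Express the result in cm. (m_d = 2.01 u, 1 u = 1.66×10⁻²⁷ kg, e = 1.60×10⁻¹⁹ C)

r ≈ 1.04 cm

The kinetic energy gained is K = qV = (1×1.60×10^-19)(821) = 1.31×10^-16 J.
v = √(2K/m) = 2.81×10^5 m/s.
r = mv/(qB) = (3.34×10^-27)(2.81×10^5) / [(1×1.60×10^-19)(0.563)] = 0.0104 m.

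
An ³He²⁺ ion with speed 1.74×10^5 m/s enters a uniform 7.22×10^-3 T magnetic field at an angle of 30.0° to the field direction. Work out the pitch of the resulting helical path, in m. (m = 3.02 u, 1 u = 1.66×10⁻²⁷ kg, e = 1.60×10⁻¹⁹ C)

The velocity component along B is v∥ = v cos30.0° = 1.51×10^5 m/s.
The cyclotron period T = 2πm/(qB) = 1.36×10^-5 s is set by m, q, B alone.
Pitch = v∥·T = (1.51×10^5)(1.36×10^-5) = 2.05 m.

pitch ≈ 2.05 m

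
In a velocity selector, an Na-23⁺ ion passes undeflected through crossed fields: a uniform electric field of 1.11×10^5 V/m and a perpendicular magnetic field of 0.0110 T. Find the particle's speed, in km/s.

For zero net force, qE = qvB, so v = E/B.
v = (1.11×10^5) / (0.0110) = 1.01×10^7 m/s.

v ≈ 10100 km/s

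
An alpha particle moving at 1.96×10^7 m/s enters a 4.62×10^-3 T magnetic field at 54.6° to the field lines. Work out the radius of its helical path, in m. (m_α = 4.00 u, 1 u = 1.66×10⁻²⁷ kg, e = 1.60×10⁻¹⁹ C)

r ≈ 71.8 m

Only the perpendicular component v⊥ = v sin54.6° = 1.60×10^7 m/s is bent by the field.
r = m v⊥ /(qB) = (6.64×10^-27)(1.60×10^7) / [(2×1.60×10^-19)(4.62×10^-3)] = 71.8 m.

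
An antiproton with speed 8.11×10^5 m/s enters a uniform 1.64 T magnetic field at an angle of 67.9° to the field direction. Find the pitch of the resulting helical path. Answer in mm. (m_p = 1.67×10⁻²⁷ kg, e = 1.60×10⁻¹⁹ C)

The velocity component along B is v∥ = v cos67.9° = 3.05×10^5 m/s.
The cyclotron period T = 2πm/(qB) = 4.00×10^-8 s is set by m, q, B alone.
Pitch = v∥·T = (3.05×10^5)(4.00×10^-8) = 0.0122 m.

pitch ≈ 12.2 mm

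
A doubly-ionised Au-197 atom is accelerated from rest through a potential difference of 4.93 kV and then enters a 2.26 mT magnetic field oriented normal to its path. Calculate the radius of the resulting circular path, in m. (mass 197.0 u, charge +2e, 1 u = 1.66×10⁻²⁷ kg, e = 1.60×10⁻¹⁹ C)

The kinetic energy gained is K = qV = (2×1.60×10^-19)(4930) = 1.58×10^-15 J.
v = √(2K/m) = 9.82×10^4 m/s.
r = mv/(qB) = (3.27×10^-25)(9.82×10^4) / [(2×1.60×10^-19)(2.26×10^-3)] = 44.4 m.

r ≈ 44.4 m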